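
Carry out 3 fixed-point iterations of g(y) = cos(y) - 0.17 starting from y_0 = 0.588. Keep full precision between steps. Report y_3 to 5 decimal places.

0.64461

y_1 = g(0.588000) = 0.662052
y_2 = g(0.662052) = 0.618733
y_3 = g(0.618733) = 0.644614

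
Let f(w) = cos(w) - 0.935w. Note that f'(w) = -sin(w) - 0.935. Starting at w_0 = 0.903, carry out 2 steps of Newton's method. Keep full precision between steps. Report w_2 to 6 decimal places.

w_0 = 0.903000: f = -0.225048, f' = -1.720188 → w_1 = 0.903000 - (-0.225048)/(-1.720188) = 0.772173
w_1 = 0.772173: f = -0.005585, f' = -1.632693 → w_2 = 0.772173 - (-0.005585)/(-1.632693) = 0.768752

0.768752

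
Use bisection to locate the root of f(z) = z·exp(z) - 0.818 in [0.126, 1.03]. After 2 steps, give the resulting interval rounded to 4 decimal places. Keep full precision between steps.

[0.3520, 0.5780]

f(0.126000) = -0.675080, f(1.030000) = 2.067098 (opposite signs)
step 1: m = 0.578000, f(m) = 0.212268 > 0 → root in [0.126000, 0.578000]
step 2: m = 0.352000, f(m) = -0.317488 < 0 → root in [0.352000, 0.578000]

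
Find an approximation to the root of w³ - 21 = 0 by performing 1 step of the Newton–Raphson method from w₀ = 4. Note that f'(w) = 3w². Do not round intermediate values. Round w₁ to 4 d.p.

3.1042

w_0 = 4.000000: f = 43.000000, f' = 48.000000 → w_1 = 4.000000 - (43.000000)/(48.000000) = 3.104167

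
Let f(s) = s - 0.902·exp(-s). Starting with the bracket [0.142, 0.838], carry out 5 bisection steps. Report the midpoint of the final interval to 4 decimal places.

0.5226

f(0.142000) = -0.640594, f(0.838000) = 0.447818 (opposite signs)
step 1: m = 0.490000, f(m) = -0.062589 < 0 → root in [0.490000, 0.838000]
step 2: m = 0.664000, f(m) = 0.199661 > 0 → root in [0.490000, 0.664000]
step 3: m = 0.577000, f(m) = 0.070454 > 0 → root in [0.490000, 0.577000]
step 4: m = 0.533500, f(m) = 0.004433 > 0 → root in [0.490000, 0.533500]
step 5: m = 0.511750, f(m) = -0.028950 < 0 → root in [0.511750, 0.533500]
Midpoint of [0.511750, 0.533500] = 0.522625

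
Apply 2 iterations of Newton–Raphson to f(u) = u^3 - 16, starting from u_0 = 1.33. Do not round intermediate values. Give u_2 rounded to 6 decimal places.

2.951486

f'(u) = 3u^2
u_0 = 1.330000: f = -13.647363, f' = 5.306700 → u_1 = 1.330000 - (-13.647363)/(5.306700) = 3.901723
u_1 = 3.901723: f = 43.397660, f' = 45.670330 → u_2 = 3.901723 - (43.397660)/(45.670330) = 2.951486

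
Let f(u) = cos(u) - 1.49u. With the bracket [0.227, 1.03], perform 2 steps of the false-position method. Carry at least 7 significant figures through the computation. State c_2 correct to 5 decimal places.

0.56389

f(0.227000) = 0.636116, f(1.030000) = -1.019881
step 1: c = 0.535455, f(c) = 0.062208 > 0 → new bracket [0.535455, 1.030000]
step 2: c = 0.563886, f(c) = 0.004994 > 0 → new bracket [0.563886, 1.030000]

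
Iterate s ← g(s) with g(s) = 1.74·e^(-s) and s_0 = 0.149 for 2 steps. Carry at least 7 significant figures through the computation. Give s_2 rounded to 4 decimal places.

0.3886

s_1 = g(0.149000) = 1.499130
s_2 = g(1.499130) = 0.388584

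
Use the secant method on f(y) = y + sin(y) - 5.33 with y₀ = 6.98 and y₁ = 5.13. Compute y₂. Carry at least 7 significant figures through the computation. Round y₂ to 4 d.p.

5.7351

Secant update: y_(k+1) = y_k − f(y_k)·(y_k − y_(k-1))/(f(y_k) − f(y_(k-1))).
f(y_0) = 2.291778, f(y_1) = -1.114060
y_2 = 5.130000 - (-1.114060)·(5.130000 - 6.980000)/(-1.114060 - (2.291778)) = 5.735141; f(y_2) = -0.115878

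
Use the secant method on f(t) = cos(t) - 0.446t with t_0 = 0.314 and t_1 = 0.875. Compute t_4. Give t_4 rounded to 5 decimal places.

f(t_0) = 0.811062, f(t_1) = 0.250747
t_2 = 0.875000 - (0.250747)·(0.875000 - 0.314000)/(0.250747 - (0.811062)) = 1.126053; f(t_2) = -0.071994
t_3 = 1.126053 - (-0.071994)·(1.126053 - 0.875000)/(-0.071994 - (0.250747)) = 1.070051; f(t_3) = 0.002837
t_4 = 1.070051 - (0.002837)·(1.070051 - 1.126053)/(0.002837 - (-0.071994)) = 1.072174; f(t_4) = 0.000026

1.07217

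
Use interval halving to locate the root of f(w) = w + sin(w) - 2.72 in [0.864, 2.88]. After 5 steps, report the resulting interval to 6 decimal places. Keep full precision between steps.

f(0.864000) = -1.095554, f(2.880000) = 0.418619 (opposite signs)
step 1: m = 1.872000, f(m) = 0.106980 > 0 → root in [0.864000, 1.872000]
step 2: m = 1.368000, f(m) = -0.372493 < 0 → root in [1.368000, 1.872000]
step 3: m = 1.620000, f(m) = -0.101210 < 0 → root in [1.620000, 1.872000]
step 4: m = 1.746000, f(m) = 0.010691 > 0 → root in [1.620000, 1.746000]
step 5: m = 1.683000, f(m) = -0.043288 < 0 → root in [1.683000, 1.746000]

[1.683000, 1.746000]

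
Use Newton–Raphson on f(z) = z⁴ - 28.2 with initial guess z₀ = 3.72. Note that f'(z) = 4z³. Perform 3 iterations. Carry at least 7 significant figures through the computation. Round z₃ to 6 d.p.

Newton update: z ← z − f(z)/f'(z).
z_0 = 3.720000: f = 163.301315, f' = 205.915392 → z_1 = 3.720000 - (163.301315)/(205.915392) = 2.926949
z_1 = 2.926949: f = 45.194056, f' = 100.301091 → z_2 = 2.926949 - (45.194056)/(100.301091) = 2.476366
z_2 = 2.476366: f = 9.406163, f' = 60.744122 → z_3 = 2.476366 - (9.406163)/(60.744122) = 2.321517

2.321517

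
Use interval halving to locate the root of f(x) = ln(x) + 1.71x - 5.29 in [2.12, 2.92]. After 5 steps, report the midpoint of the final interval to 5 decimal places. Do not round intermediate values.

f(2.120000) = -0.913384, f(2.920000) = 0.774784 (opposite signs)
step 1: m = 2.520000, f(m) = -0.056541 < 0 → root in [2.520000, 2.920000]
step 2: m = 2.720000, f(m) = 0.361832 > 0 → root in [2.520000, 2.720000]
step 3: m = 2.620000, f(m) = 0.153374 > 0 → root in [2.520000, 2.620000]
step 4: m = 2.570000, f(m) = 0.048606 > 0 → root in [2.520000, 2.570000]
step 5: m = 2.545000, f(m) = -0.003919 < 0 → root in [2.545000, 2.570000]
Midpoint of [2.545000, 2.570000] = 2.557500

2.55750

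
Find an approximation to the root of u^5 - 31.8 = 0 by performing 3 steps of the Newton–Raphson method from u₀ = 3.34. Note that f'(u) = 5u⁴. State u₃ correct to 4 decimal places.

u_0 = 3.340000: f = 383.854354, f' = 622.237057 → u_1 = 3.340000 - (383.854354)/(622.237057) = 2.723106
u_1 = 2.723106: f = 117.934775, f' = 274.933806 → u_2 = 2.723106 - (117.934775)/(274.933806) = 2.294149
u_2 = 2.294149: f = 31.748902, f' = 138.502128 → u_3 = 2.294149 - (31.748902)/(138.502128) = 2.064919

2.0649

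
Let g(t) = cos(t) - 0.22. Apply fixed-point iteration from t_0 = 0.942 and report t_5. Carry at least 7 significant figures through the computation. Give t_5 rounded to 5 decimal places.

0.58237

t_1 = g(0.942000) = 0.368172
t_2 = g(0.368172) = 0.712987
t_3 = g(0.712987) = 0.536412
t_4 = g(0.536412) = 0.639548
t_5 = g(0.639548) = 0.582366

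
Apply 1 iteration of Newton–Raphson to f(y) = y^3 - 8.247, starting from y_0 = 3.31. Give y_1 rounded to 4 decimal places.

f'(y) = 3y^2
y_0 = 3.310000: f = 28.017691, f' = 32.868300 → y_1 = 3.310000 - (28.017691)/(32.868300) = 2.457577

2.4576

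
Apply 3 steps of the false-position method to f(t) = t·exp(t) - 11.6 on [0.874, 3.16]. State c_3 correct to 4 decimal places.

1.5469

False-position update: c = (a·f(b) − b·f(a))/(f(b) − f(a)); replace the endpoint whose sign matches f(c).
f(0.874000) = -9.505479, f(3.160000) = 62.883083
step 1: c = 1.174179, f(c) = -7.800961 < 0 → new bracket [1.174179, 3.160000]
step 2: c = 1.393342, f(c) = -5.987216 < 0 → new bracket [1.393342, 3.160000]
step 3: c = 1.546926, f(c) = -4.334079 < 0 → new bracket [1.546926, 3.160000]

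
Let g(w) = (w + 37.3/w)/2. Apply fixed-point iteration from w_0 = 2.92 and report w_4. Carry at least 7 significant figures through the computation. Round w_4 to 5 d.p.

w_1 = g(2.920000) = 7.846986
w_2 = g(7.846986) = 6.300202
w_3 = g(6.300202) = 6.110324
w_4 = g(6.110324) = 6.107373

6.10737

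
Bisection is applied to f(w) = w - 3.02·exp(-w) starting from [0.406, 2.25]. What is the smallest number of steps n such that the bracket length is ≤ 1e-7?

Initial width b − a = 2.25 − 0.406 = 1.844000.
After n steps the width is (b−a)/2^n; need (b−a)/2^n ≤ 1e-7.
So n ≥ log₂(1.844000/1e-7) = log₂(18440000.0000) ≈ 24.1363.
Hence n = 25.

25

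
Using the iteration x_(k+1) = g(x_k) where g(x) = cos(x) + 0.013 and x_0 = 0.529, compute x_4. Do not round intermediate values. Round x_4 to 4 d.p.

0.7045

x_1 = g(0.529000) = 0.876312
x_2 = g(0.876312) = 0.652989
x_3 = g(0.652989) = 0.807271
x_4 = g(0.807271) = 0.704472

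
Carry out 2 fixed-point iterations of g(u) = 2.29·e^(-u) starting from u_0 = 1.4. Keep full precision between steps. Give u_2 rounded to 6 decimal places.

u_1 = g(1.400000) = 0.564707
u_2 = g(0.564707) = 1.301926

1.301926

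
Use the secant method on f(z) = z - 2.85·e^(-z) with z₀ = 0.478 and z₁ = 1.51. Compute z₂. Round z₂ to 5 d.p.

1.09120

f(z_0) = -1.289063, f(z_1) = 0.880407
z_2 = 1.510000 - (0.880407)·(1.510000 - 0.478000)/(0.880407 - (-1.289063)) = 1.091197; f(z_2) = 0.134127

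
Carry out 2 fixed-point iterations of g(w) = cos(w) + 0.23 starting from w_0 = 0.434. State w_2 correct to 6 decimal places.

0.650054

w_1 = g(0.434000) = 1.137291
w_2 = g(1.137291) = 0.650054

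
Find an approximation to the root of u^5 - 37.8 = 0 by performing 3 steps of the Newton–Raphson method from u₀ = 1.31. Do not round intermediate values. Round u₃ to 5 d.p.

2.45075

Newton update: u ← u − f(u)/f'(u).
f'(u) = 5u⁴
u_0 = 1.310000: f = -33.942051, f' = 14.724996 → u_1 = 1.310000 - (-33.942051)/(14.724996) = 3.615064
u_1 = 3.615064: f = 579.618524, f' = 853.952528 → u_2 = 3.615064 - (579.618524)/(853.952528) = 2.936316
u_2 = 2.936316: f = 180.479843, f' = 371.690029 → u_3 = 2.936316 - (180.479843)/(371.690029) = 2.450750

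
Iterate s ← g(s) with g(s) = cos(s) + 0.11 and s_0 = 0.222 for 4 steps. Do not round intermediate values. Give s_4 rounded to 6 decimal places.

s_1 = g(0.222000) = 1.085459
s_2 = g(1.085459) = 0.576507
s_3 = g(0.576507) = 0.948372
s_4 = g(0.948372) = 0.693007

0.693007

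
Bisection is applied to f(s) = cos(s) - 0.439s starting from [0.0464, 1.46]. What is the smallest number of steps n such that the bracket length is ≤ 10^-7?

Initial width b − a = 1.46 − 0.0464 = 1.413600.
After n steps the width is (b−a)/2^n; need (b−a)/2^n ≤ 10^-7.
So n ≥ log₂(1.413600/10^-7) = log₂(14136000.0000) ≈ 23.7529.
Hence n = 24.

24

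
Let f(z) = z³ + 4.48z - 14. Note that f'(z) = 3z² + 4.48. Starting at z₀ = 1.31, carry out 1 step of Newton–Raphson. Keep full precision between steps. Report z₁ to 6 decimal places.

z_0 = 1.310000: f = -5.883109, f' = 9.628300 → z_1 = 1.310000 - (-5.883109)/(9.628300) = 1.921023

1.921023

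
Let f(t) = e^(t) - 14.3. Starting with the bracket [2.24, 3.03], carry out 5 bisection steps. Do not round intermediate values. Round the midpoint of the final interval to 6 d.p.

2.672031

f(2.240000) = -4.906669, f(3.030000) = 6.397233 (opposite signs)
step 1: m = 2.635000, f(m) = -0.356688 < 0 → root in [2.635000, 3.030000]
step 2: m = 2.832500, f(m) = 2.687877 > 0 → root in [2.635000, 2.832500]
step 3: m = 2.733750, f(m) = 1.090493 > 0 → root in [2.635000, 2.733750]
step 4: m = 2.684375, f(m) = 0.349043 > 0 → root in [2.635000, 2.684375]
step 5: m = 2.659687, f(m) = -0.008178 < 0 → root in [2.659687, 2.684375]
Midpoint of [2.659687, 2.684375] = 2.672031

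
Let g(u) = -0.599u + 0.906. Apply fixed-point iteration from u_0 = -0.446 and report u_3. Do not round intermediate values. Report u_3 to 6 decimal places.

0.784235

u_1 = g(-0.446000) = 1.173154
u_2 = g(1.173154) = 0.203281
u_3 = g(0.203281) = 0.784235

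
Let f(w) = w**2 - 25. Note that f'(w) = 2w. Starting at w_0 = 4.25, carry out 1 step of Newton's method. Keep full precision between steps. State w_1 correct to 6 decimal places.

5.066176

Newton update: w ← w − f(w)/f'(w).
w_0 = 4.250000: f = -6.937500, f' = 8.500000 → w_1 = 4.250000 - (-6.937500)/(8.500000) = 5.066176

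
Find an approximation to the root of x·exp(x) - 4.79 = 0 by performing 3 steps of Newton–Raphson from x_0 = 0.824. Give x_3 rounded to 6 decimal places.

1.303047

f'(x) = (x + 1)·exp(x)
x_0 = 0.824000: f = -2.911610, f' = 4.157990 → x_1 = 0.824000 - (-2.911610)/(4.157990) = 1.524244
x_1 = 1.524244: f = 2.208832, f' = 11.590505 → x_2 = 1.524244 - (2.208832)/(11.590505) = 1.333672
x_2 = 1.333672: f = 0.271221, f' = 8.856174 → x_3 = 1.333672 - (0.271221)/(8.856174) = 1.303047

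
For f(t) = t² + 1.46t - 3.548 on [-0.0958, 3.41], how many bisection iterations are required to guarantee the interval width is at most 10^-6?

Initial width b − a = 3.41 − -0.0958 = 3.505800.
After n steps the width is (b−a)/2^n; need (b−a)/2^n ≤ 10^-6.
So n ≥ log₂(3.505800/10^-6) = log₂(3505800.0000) ≈ 21.7413.
Hence n = 22.

22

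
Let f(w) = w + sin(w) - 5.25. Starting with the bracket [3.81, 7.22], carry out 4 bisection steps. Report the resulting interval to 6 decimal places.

[5.728125, 5.941250]

f(3.810000) = -2.059737, f(7.220000) = 2.775675 (opposite signs)
step 1: m = 5.515000, f(m) = -0.429831 < 0 → root in [5.515000, 7.220000]
step 2: m = 6.367500, f(m) = 1.201715 > 0 → root in [5.515000, 6.367500]
step 3: m = 5.941250, f(m) = 0.355939 > 0 → root in [5.515000, 5.941250]
step 4: m = 5.728125, f(m) = -0.048870 < 0 → root in [5.728125, 5.941250]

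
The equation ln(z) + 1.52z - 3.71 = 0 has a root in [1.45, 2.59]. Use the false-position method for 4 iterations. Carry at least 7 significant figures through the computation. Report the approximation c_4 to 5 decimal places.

f(1.450000) = -1.134436, f(2.590000) = 1.178458
step 1: c = 2.009151, f(c) = 0.041622 > 0 → new bracket [1.450000, 2.009151]
step 2: c = 1.989362, f(c) = 0.001645 > 0 → new bracket [1.450000, 1.989362]
step 3: c = 1.988581, f(c) = 0.000065 > 0 → new bracket [1.450000, 1.988581]
step 4: c = 1.988550, f(c) = 0.000003 > 0 → new bracket [1.450000, 1.988550]

1.98855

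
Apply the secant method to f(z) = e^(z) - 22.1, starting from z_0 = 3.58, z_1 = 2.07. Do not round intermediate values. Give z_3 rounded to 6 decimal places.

3.260350

f(z_0) = 13.773541, f(z_1) = -14.175177
z_2 = 2.070000 - (-14.175177)·(2.070000 - 3.580000)/(-14.175177 - (13.773541)) = 2.835850; f(z_2) = -5.055123
z_3 = 2.835850 - (-5.055123)·(2.835850 - 2.070000)/(-5.055123 - (-14.175177)) = 3.260350; f(z_3) = 3.958652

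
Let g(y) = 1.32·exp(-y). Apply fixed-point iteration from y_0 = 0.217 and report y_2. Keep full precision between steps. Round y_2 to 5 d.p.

y_1 = g(0.217000) = 1.062508
y_2 = g(1.062508) = 0.456176

0.45618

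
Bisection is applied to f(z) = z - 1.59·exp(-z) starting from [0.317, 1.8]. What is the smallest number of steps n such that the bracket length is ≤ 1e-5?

Initial width b − a = 1.8 − 0.317 = 1.483000.
After n steps the width is (b−a)/2^n; need (b−a)/2^n ≤ 1e-5.
So n ≥ log₂(1.483000/1e-5) = log₂(148300.0000) ≈ 17.1782.
Hence n = 18.

18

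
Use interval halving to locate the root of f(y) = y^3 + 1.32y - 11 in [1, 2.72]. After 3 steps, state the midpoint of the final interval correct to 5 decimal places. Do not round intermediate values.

1.96750

f(1.000000) = -8.680000, f(2.720000) = 12.714048 (opposite signs)
step 1: m = 1.860000, f(m) = -2.109944 < 0 → root in [1.860000, 2.720000]
step 2: m = 2.290000, f(m) = 4.031789 > 0 → root in [1.860000, 2.290000]
step 3: m = 2.075000, f(m) = 0.673172 > 0 → root in [1.860000, 2.075000]
Midpoint of [1.860000, 2.075000] = 1.967500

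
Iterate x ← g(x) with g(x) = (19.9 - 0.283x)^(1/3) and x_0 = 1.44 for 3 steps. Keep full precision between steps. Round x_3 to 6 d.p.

2.675080

x_1 = g(1.440000) = 2.691260
x_2 = g(2.691260) = 2.674864
x_3 = g(2.674864) = 2.675080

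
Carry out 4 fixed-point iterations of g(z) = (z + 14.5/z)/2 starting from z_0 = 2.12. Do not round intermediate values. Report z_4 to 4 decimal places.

3.8079

z_1 = g(2.120000) = 4.479811
z_2 = g(4.479811) = 3.858277
z_3 = g(3.858277) = 3.808216
z_4 = g(3.808216) = 3.807887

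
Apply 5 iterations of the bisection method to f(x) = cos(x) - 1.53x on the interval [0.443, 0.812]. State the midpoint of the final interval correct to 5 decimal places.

0.55255

f(0.443000) = 0.225680, f(0.812000) = -0.554312 (opposite signs)
step 1: m = 0.627500, f(m) = -0.150577 < 0 → root in [0.443000, 0.627500]
step 2: m = 0.535250, f(m) = 0.041209 > 0 → root in [0.535250, 0.627500]
step 3: m = 0.581375, f(m) = -0.053795 < 0 → root in [0.535250, 0.581375]
step 4: m = 0.558312, f(m) = -0.006068 < 0 → root in [0.535250, 0.558312]
step 5: m = 0.546781, f(m) = 0.017627 > 0 → root in [0.546781, 0.558312]
Midpoint of [0.546781, 0.558312] = 0.552547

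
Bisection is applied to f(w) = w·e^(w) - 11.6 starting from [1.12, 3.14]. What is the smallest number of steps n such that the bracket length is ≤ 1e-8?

Initial width b − a = 3.14 − 1.12 = 2.020000.
After n steps the width is (b−a)/2^n; need (b−a)/2^n ≤ 1e-8.
So n ≥ log₂(2.020000/1e-8) = log₂(202000000.0000) ≈ 27.5898.
Hence n = 28.

28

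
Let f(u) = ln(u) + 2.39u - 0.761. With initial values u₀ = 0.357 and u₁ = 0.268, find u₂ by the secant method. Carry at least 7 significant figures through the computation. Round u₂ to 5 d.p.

0.52411

f(u_0) = -0.937789, f(u_1) = -1.437248
u_2 = 0.268000 - (-1.437248)·(0.268000 - 0.357000)/(-1.437248 - (-0.937789)) = 0.524107; f(u_2) = -0.154442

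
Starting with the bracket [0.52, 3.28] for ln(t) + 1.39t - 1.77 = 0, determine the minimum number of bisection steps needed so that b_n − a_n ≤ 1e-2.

9

Initial width b − a = 3.28 − 0.52 = 2.760000.
After n steps the width is (b−a)/2^n; need (b−a)/2^n ≤ 1e-2.
So n ≥ log₂(2.760000/1e-2) = log₂(276.0000) ≈ 8.1085.
Hence n = 9.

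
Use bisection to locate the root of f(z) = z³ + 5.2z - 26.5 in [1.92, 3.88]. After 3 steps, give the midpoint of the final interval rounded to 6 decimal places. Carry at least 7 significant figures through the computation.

f(1.920000) = -9.438112, f(3.880000) = 52.087072 (opposite signs)
step 1: m = 2.900000, f(m) = 12.969000 > 0 → root in [1.920000, 2.900000]
step 2: m = 2.410000, f(m) = 0.029521 > 0 → root in [1.920000, 2.410000]
step 3: m = 2.165000, f(m) = -5.094158 < 0 → root in [2.165000, 2.410000]
Midpoint of [2.165000, 2.410000] = 2.287500

2.287500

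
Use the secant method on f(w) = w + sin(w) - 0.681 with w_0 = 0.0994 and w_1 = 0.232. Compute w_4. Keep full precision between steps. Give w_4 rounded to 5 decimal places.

f(w_0) = -0.482364, f(w_1) = -0.219076
w_2 = 0.232000 - (-0.219076)·(0.232000 - 0.099400)/(-0.219076 - (-0.482364)) = 0.342333; f(w_2) = -0.002981
w_3 = 0.342333 - (-0.002981)·(0.342333 - 0.232000)/(-0.002981 - (-0.219076)) = 0.343855; f(w_3) = -0.000026
w_4 = 0.343855 - (-0.000026)·(0.343855 - 0.342333)/(-0.000026 - (-0.002981)) = 0.343868; f(w_4) = -0.000000

0.34387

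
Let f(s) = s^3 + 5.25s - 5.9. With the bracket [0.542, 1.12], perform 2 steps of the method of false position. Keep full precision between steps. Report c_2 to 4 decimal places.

0.9555

False-position update: c = (a·f(b) − b·f(a))/(f(b) − f(a)); replace the endpoint whose sign matches f(c).
f(0.542000) = -2.895280, f(1.120000) = 1.384928
step 1: c = 0.932979, f(c) = -0.189748 < 0 → new bracket [0.932979, 1.120000]
step 2: c = 0.955515, f(c) = -0.011152 < 0 → new bracket [0.955515, 1.120000]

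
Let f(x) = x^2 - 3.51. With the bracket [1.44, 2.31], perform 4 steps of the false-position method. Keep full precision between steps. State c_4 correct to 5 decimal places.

f(1.440000) = -1.436400, f(2.310000) = 1.826100
step 1: c = 1.823040, f(c) = -0.186525 < 0 → new bracket [1.823040, 2.310000]
step 2: c = 1.868170, f(c) = -0.019940 < 0 → new bracket [1.868170, 2.310000]
step 3: c = 1.872943, f(c) = -0.002086 < 0 → new bracket [1.872943, 2.310000]
step 4: c = 1.873441, f(c) = -0.000218 < 0 → new bracket [1.873441, 2.310000]

1.87344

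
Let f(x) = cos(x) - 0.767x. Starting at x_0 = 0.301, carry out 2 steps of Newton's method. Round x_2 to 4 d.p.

0.8582

Newton update: x ← x − f(x)/f'(x).
f'(x) = -sin(x) - 0.767
x_0 = 0.301000: f = 0.724173, f' = -1.063475 → x_1 = 0.301000 - (0.724173)/(-1.063475) = 0.981950
x_1 = 0.981950: f = -0.197754, f' = -1.598582 → x_2 = 0.981950 - (-0.197754)/(-1.598582) = 0.858244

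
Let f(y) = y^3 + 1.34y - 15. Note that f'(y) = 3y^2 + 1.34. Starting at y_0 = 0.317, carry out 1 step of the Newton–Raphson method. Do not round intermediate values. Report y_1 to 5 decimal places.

Newton update: y ← y − f(y)/f'(y).
y_0 = 0.317000: f = -14.543365, f' = 1.641467 → y_1 = 0.317000 - (-14.543365)/(1.641467) = 9.176980

9.17698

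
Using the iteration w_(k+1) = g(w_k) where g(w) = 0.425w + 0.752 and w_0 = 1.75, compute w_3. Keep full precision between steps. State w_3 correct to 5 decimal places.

w_1 = g(1.750000) = 1.495750
w_2 = g(1.495750) = 1.387694
w_3 = g(1.387694) = 1.341770

1.34177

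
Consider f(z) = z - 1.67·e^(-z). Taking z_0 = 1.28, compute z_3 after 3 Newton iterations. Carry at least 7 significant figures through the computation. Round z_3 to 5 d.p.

Newton update: z ← z − f(z)/f'(z).
f'(z) = 1 + 1.67·e^(-z)
z_0 = 1.280000: f = 0.815678, f' = 1.464322 → z_1 = 1.280000 - (0.815678)/(1.464322) = 0.722966
z_1 = 0.722966: f = -0.087503, f' = 1.810469 → z_2 = 0.722966 - (-0.087503)/(1.810469) = 0.771298
z_2 = 0.771298: f = -0.000932, f' = 1.772229 → z_3 = 0.771298 - (-0.000932)/(1.772229) = 0.771823

0.77182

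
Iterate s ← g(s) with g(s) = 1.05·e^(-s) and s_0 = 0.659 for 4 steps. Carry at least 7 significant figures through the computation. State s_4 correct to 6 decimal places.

s_1 = g(0.659000) = 0.543237
s_2 = g(0.543237) = 0.609908
s_3 = g(0.609908) = 0.570571
s_4 = g(0.570571) = 0.593463

0.593463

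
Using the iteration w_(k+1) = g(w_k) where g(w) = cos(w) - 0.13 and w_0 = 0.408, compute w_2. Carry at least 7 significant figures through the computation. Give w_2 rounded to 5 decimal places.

w_1 = g(0.408000) = 0.787916
w_2 = g(0.787916) = 0.575324

0.57532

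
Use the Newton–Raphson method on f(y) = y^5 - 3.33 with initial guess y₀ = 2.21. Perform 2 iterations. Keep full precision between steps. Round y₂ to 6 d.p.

1.500757

f'(y) = 5y⁴
y_0 = 2.210000: f = 49.388297, f' = 119.272164 → y_1 = 2.210000 - (49.388297)/(119.272164) = 1.795919
y_1 = 1.795919: f = 15.352463, f' = 52.013648 → y_2 = 1.795919 - (15.352463)/(52.013648) = 1.500757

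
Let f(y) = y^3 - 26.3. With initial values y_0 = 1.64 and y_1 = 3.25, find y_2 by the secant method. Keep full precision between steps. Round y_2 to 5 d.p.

f(y_0) = -21.889056, f(y_1) = 8.028125
y_2 = 3.250000 - (8.028125)·(3.250000 - 1.640000)/(8.028125 - (-21.889056)) = 2.817965; f(y_2) = -3.922756

2.81796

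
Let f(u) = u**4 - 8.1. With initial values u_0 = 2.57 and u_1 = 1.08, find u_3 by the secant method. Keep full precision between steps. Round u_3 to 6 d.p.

f(u_0) = 35.524704, f(u_1) = -6.739511
u_2 = 1.080000 - (-6.739511)·(1.080000 - 2.570000)/(-6.739511 - (35.524704)) = 1.317597; f(u_2) = -5.086085
u_3 = 1.317597 - (-5.086085)·(1.317597 - 1.080000)/(-5.086085 - (-6.739511)) = 2.048468; f(u_3) = 9.508281

2.048468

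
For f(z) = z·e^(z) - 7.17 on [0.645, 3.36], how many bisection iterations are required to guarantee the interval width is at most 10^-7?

Initial width b − a = 3.36 − 0.645 = 2.715000.
After n steps the width is (b−a)/2^n; need (b−a)/2^n ≤ 10^-7.
So n ≥ log₂(2.715000/10^-7) = log₂(27150000.0000) ≈ 24.6944.
Hence n = 25.

25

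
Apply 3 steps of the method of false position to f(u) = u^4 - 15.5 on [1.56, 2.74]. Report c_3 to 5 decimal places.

1.94566

f(1.560000) = -9.577591, f(2.740000) = 40.864058
step 1: c = 1.784052, f(c) = -5.369517 < 0 → new bracket [1.784052, 2.740000]
step 2: c = 1.895075, f(c) = -2.602502 < 0 → new bracket [1.895075, 2.740000]
step 3: c = 1.945664, f(c) = -1.169180 < 0 → new bracket [1.945664, 2.740000]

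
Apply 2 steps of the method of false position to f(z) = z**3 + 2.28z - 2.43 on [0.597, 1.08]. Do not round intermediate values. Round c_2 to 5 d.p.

0.81750

f(0.597000) = -0.856064, f(1.080000) = 1.292112
step 1: c = 0.789479, f(c) = -0.137924 < 0 → new bracket [0.789479, 1.080000]
step 2: c = 0.817499, f(c) = -0.019764 < 0 → new bracket [0.817499, 1.080000]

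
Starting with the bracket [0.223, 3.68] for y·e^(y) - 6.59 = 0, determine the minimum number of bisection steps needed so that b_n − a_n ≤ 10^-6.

Initial width b − a = 3.68 − 0.223 = 3.457000.
After n steps the width is (b−a)/2^n; need (b−a)/2^n ≤ 10^-6.
So n ≥ log₂(3.457000/10^-6) = log₂(3457000.0000) ≈ 21.7211.
Hence n = 22.

22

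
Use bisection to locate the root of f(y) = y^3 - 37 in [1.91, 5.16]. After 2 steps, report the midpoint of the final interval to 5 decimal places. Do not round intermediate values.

f(1.910000) = -30.032129, f(5.160000) = 100.388096 (opposite signs)
step 1: m = 3.535000, f(m) = 7.174155 > 0 → root in [1.910000, 3.535000]
step 2: m = 2.722500, f(m) = -16.820813 < 0 → root in [2.722500, 3.535000]
Midpoint of [2.722500, 3.535000] = 3.128750

3.12875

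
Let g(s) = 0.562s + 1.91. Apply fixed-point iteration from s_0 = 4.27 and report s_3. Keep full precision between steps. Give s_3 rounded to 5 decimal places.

4.34463

s_1 = g(4.270000) = 4.309740
s_2 = g(4.309740) = 4.332074
s_3 = g(4.332074) = 4.344626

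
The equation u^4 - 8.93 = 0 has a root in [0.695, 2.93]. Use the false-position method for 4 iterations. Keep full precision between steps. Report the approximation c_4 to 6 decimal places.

f(0.695000) = -8.696687, f(2.930000) = 64.770508
step 1: c = 0.959568, f(c) = -8.082180 < 0 → new bracket [0.959568, 2.930000]
step 2: c = 1.178165, f(c) = -7.003251 < 0 → new bracket [1.178165, 2.930000]
step 3: c = 1.349099, f(c) = -5.617353 < 0 → new bracket [1.349099, 2.930000]
step 4: c = 1.475264, f(c) = -4.193269 < 0 → new bracket [1.475264, 2.930000]

1.475264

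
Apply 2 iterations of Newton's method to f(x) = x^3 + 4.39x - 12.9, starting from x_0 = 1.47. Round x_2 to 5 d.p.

1.73988

f'(x) = 3x^2 + 4.39
x_0 = 1.470000: f = -3.270177, f' = 10.872700 → x_1 = 1.470000 - (-3.270177)/(10.872700) = 1.770770
x_1 = 1.770770: f = 0.426147, f' = 13.796874 → x_2 = 1.770770 - (0.426147)/(13.796874) = 1.739882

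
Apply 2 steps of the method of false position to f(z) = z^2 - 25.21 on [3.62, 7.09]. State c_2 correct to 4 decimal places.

f(3.620000) = -12.105600, f(7.090000) = 25.058100
step 1: c = 4.750308, f(c) = -2.644573 < 0 → new bracket [4.750308, 7.090000]
step 2: c = 4.973661, f(c) = -0.472691 < 0 → new bracket [4.973661, 7.090000]

4.9737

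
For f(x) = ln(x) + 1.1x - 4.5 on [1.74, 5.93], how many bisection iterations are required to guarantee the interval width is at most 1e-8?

29

Initial width b − a = 5.93 − 1.74 = 4.190000.
After n steps the width is (b−a)/2^n; need (b−a)/2^n ≤ 1e-8.
So n ≥ log₂(4.190000/1e-8) = log₂(419000000.0000) ≈ 28.6424.
Hence n = 29.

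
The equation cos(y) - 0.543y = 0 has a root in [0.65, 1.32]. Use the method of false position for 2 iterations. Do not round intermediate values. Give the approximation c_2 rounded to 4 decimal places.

0.9969

False-position update: c = (a·f(b) − b·f(a))/(f(b) − f(a)); replace the endpoint whose sign matches f(c).
f(0.650000) = 0.443134, f(1.320000) = -0.468585
step 1: c = 0.975648, f(c) = 0.030854 > 0 → new bracket [0.975648, 1.320000]
step 2: c = 0.996922, f(c) = 0.001562 > 0 → new bracket [0.996922, 1.320000]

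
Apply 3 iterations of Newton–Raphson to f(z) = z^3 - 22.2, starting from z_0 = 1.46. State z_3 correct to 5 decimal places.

2.88942

f'(z) = 3z^2
z_0 = 1.460000: f = -19.087864, f' = 6.394800 → z_1 = 1.460000 - (-19.087864)/(6.394800) = 4.444904
z_1 = 4.444904: f = 65.618730, f' = 59.271514 → z_2 = 4.444904 - (65.618730)/(59.271514) = 3.337817
z_2 = 3.337817: f = 14.986689, f' = 33.423064 → z_3 = 3.337817 - (14.986689)/(33.423064) = 2.889423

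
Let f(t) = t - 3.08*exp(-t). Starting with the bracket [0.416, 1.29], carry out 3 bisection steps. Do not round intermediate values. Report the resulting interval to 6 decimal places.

[0.962250, 1.071500]

f(0.416000) = -1.615815, f(1.290000) = 0.442166 (opposite signs)
step 1: m = 0.853000, f(m) = -0.459495 < 0 → root in [0.853000, 1.290000]
step 2: m = 1.071500, f(m) = 0.016617 > 0 → root in [0.853000, 1.071500]
step 3: m = 0.962250, f(m) = -0.214410 < 0 → root in [0.962250, 1.071500]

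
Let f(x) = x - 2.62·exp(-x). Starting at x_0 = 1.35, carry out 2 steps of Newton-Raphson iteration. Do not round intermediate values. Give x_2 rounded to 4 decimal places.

0.9814

f'(x) = 1 + 2.62·exp(-x)
x_0 = 1.350000: f = 0.670791, f' = 1.679209 → x_1 = 1.350000 - (0.670791)/(1.679209) = 0.950532
x_1 = 0.950532: f = -0.062191, f' = 2.012723 → x_2 = 0.950532 - (-0.062191)/(2.012723) = 0.981431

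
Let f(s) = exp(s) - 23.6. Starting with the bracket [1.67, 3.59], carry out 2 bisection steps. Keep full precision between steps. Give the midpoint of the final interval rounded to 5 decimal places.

3.35000

f(1.670000) = -18.287832, f(3.590000) = 12.634076 (opposite signs)
step 1: m = 2.630000, f(m) = -9.726230 < 0 → root in [2.630000, 3.590000]
step 2: m = 3.110000, f(m) = -1.178956 < 0 → root in [3.110000, 3.590000]
Midpoint of [3.110000, 3.590000] = 3.350000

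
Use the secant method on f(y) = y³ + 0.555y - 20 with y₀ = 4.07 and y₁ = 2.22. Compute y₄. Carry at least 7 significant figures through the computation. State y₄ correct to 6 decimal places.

f(y_0) = 49.677993, f(y_1) = -7.826852
y_2 = 2.220000 - (-7.826852)·(2.220000 - 4.070000)/(-7.826852 - (49.677993)) = 2.471799; f(y_2) = -3.525974
y_3 = 2.471799 - (-3.525974)·(2.471799 - 2.220000)/(-3.525974 - (-7.826852)) = 2.678231; f(y_3) = 0.697156
y_4 = 2.678231 - (0.697156)·(2.678231 - 2.471799)/(0.697156 - (-3.525974)) = 2.644153; f(y_4) = -0.045779

2.644153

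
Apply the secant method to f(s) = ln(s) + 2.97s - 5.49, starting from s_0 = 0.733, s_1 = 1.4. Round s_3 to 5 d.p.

Secant update: s_(k+1) = s_k − f(s_k)·(s_k − s_(k-1))/(f(s_k) − f(s_(k-1))).
f(s_0) = -3.623600, f(s_1) = -0.995528
s_2 = 1.400000 - (-0.995528)·(1.400000 - 0.733000)/(-0.995528 - (-3.623600)) = 1.652663; f(s_2) = -0.079202
s_3 = 1.652663 - (-0.079202)·(1.652663 - 1.400000)/(-0.079202 - (-0.995528)) = 1.674502; f(s_3) = -0.001213

1.67450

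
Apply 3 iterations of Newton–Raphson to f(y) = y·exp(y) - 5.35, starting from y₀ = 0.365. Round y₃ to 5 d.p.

1.67426

Newton update: y ← y − f(y)/f'(y).
f'(y) = (y + 1)·exp(y)
y_0 = 0.365000: f = -4.824212, f' = 1.966302 → y_1 = 0.365000 - (-4.824212)/(1.966302) = 2.818445
y_1 = 2.818445: f = 41.861144, f' = 63.961923 → y_2 = 2.818445 - (41.861144)/(63.961923) = 2.163975
y_2 = 2.163975: f = 13.488861, f' = 27.544535 → y_3 = 2.163975 - (13.488861)/(27.544535) = 1.674264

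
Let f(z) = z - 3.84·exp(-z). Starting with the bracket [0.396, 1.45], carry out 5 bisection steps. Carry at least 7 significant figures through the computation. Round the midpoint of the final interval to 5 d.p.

1.17003

f(0.396000) = -2.188346, f(1.450000) = 0.549250 (opposite signs)
step 1: m = 0.923000, f(m) = -0.602729 < 0 → root in [0.923000, 1.450000]
step 2: m = 1.186500, f(m) = 0.014194 > 0 → root in [0.923000, 1.186500]
step 3: m = 1.054750, f(m) = -0.282643 < 0 → root in [1.054750, 1.186500]
step 4: m = 1.120625, f(m) = -0.131507 < 0 → root in [1.120625, 1.186500]
step 5: m = 1.153563, f(m) = -0.057999 < 0 → root in [1.153563, 1.186500]
Midpoint of [1.153563, 1.186500] = 1.170031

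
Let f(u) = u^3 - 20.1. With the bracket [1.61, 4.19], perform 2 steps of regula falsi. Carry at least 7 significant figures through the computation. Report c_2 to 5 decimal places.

2.49999

f(1.610000) = -15.926719, f(4.190000) = 53.460059
step 1: c = 2.202201, f(c) = -9.420006 < 0 → new bracket [2.202201, 4.190000]
step 2: c = 2.499992, f(c) = -4.475158 < 0 → new bracket [2.499992, 4.190000]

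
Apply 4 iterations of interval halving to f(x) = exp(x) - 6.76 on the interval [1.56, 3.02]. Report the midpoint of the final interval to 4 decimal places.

1.8794

f(1.560000) = -2.001179, f(3.020000) = 13.731292 (opposite signs)
step 1: m = 2.290000, f(m) = 3.114938 > 0 → root in [1.560000, 2.290000]
step 2: m = 1.925000, f(m) = 0.095149 > 0 → root in [1.560000, 1.925000]
step 3: m = 1.742500, f(m) = -1.048395 < 0 → root in [1.742500, 1.925000]
step 4: m = 1.833750, f(m) = -0.502692 < 0 → root in [1.833750, 1.925000]
Midpoint of [1.833750, 1.925000] = 1.879375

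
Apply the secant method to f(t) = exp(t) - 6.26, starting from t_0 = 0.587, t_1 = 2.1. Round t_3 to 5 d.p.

Secant update: t_(k+1) = t_k − f(t_k)·(t_k − t_(k-1))/(f(t_k) − f(t_(k-1))).
f(t_0) = -4.461415, f(t_1) = 1.906170
t_2 = 2.100000 - (1.906170)·(2.100000 - 0.587000)/(1.906170 - (-4.461415)) = 1.647076; f(t_2) = -1.068225
t_3 = 1.647076 - (-1.068225)·(1.647076 - 2.100000)/(-1.068225 - (1.906170)) = 1.809739; f(t_3) = -0.151147

1.80974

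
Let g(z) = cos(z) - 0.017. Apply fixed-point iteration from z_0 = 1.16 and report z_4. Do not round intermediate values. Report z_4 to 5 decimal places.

z_1 = g(1.160000) = 0.382340
z_2 = g(0.382340) = 0.910794
z_3 = g(0.910794) = 0.596118
z_4 = g(0.596118) = 0.810521

0.81052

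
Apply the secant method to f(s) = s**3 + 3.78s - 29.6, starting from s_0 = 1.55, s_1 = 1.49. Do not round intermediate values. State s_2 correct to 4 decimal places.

3.4186

f(s_0) = -20.017125, f(s_1) = -20.659851
s_2 = 1.490000 - (-20.659851)·(1.490000 - 1.550000)/(-20.659851 - (-20.017125)) = 3.418646; f(s_2) = 23.276686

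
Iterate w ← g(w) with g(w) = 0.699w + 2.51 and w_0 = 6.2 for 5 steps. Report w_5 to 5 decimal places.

w_1 = g(6.200000) = 6.843800
w_2 = g(6.843800) = 7.293816
w_3 = g(7.293816) = 7.608378
w_4 = g(7.608378) = 7.828256
w_5 = g(7.828256) = 7.981951

7.98195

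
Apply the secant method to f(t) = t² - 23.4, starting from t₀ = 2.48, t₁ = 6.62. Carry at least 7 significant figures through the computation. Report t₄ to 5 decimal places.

4.84114

f(t_0) = -17.249600, f(t_1) = 20.424400
t_2 = 6.620000 - (20.424400)·(6.620000 - 2.480000)/(20.424400 - (-17.249600)) = 4.375560; f(t_2) = -4.254471
t_3 = 4.375560 - (-4.254471)·(4.375560 - 6.620000)/(-4.254471 - (20.424400)) = 4.762487; f(t_3) = -0.718721
t_4 = 4.762487 - (-0.718721)·(4.762487 - 4.375560)/(-0.718721 - (-4.254471)) = 4.841138; f(t_4) = 0.036618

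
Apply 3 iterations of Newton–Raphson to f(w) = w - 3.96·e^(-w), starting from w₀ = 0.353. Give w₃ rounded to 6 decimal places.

Newton update: w ← w − f(w)/f'(w).
f'(w) = 1 + 3.96·e^(-w)
w_0 = 0.353000: f = -2.429206, f' = 3.782206 → w_1 = 0.353000 - (-2.429206)/(3.782206) = 0.995272
w_1 = 0.995272: f = -0.468434, f' = 2.463706 → w_2 = 0.995272 - (-0.468434)/(2.463706) = 1.185406
w_2 = 1.185406: f = -0.024857, f' = 2.210263 → w_3 = 1.185406 - (-0.024857)/(2.210263) = 1.196652

1.196652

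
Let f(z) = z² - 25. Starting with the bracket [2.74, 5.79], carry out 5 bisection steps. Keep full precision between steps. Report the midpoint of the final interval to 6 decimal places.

4.979844

f(2.740000) = -17.492400, f(5.790000) = 8.524100 (opposite signs)
step 1: m = 4.265000, f(m) = -6.809775 < 0 → root in [4.265000, 5.790000]
step 2: m = 5.027500, f(m) = 0.275756 > 0 → root in [4.265000, 5.027500]
step 3: m = 4.646250, f(m) = -3.412361 < 0 → root in [4.646250, 5.027500]
step 4: m = 4.836875, f(m) = -1.604640 < 0 → root in [4.836875, 5.027500]
step 5: m = 4.932187, f(m) = -0.673526 < 0 → root in [4.932187, 5.027500]
Midpoint of [4.932187, 5.027500] = 4.979844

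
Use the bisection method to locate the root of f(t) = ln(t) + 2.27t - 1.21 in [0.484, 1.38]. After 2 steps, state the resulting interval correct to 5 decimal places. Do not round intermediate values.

f(0.484000) = -0.836990, f(1.380000) = 2.244683 (opposite signs)
step 1: m = 0.932000, f(m) = 0.835218 > 0 → root in [0.484000, 0.932000]
step 2: m = 0.708000, f(m) = 0.051849 > 0 → root in [0.484000, 0.708000]

[0.48400, 0.70800]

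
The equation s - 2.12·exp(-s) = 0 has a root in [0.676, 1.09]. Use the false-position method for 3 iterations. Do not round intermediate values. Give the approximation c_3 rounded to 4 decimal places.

f(0.676000) = -0.402333, f(1.090000) = 0.377221
step 1: c = 0.889668, f(c) = 0.018789 > 0 → new bracket [0.676000, 0.889668]
step 2: c = 0.880135, f(c) = 0.000914 > 0 → new bracket [0.676000, 0.880135]
step 3: c = 0.879672, f(c) = 0.000044 > 0 → new bracket [0.676000, 0.879672]

0.8797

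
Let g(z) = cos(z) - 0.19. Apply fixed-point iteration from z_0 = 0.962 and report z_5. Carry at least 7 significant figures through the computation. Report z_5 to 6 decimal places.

z_1 = g(0.962000) = 0.381880
z_2 = g(0.381880) = 0.737965
z_3 = g(0.737965) = 0.549839
z_4 = g(0.549839) = 0.662609
z_5 = g(0.662609) = 0.598390

0.598390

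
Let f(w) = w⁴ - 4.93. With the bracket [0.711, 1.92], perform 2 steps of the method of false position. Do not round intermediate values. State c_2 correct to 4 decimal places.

1.3501

f(0.711000) = -4.674449, f(1.920000) = 8.659545
step 1: c = 1.134835, f(c) = -3.271443 < 0 → new bracket [1.134835, 1.920000]
step 2: c = 1.350125, f(c) = -1.607266 < 0 → new bracket [1.350125, 1.920000]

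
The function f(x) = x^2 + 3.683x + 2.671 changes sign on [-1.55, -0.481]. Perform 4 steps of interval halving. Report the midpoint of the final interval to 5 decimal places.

f(-1.550000) = -0.635150, f(-0.481000) = 1.130838 (opposite signs)
step 1: m = -1.015500, f(m) = -0.037846 < 0 → root in [-1.015500, -0.481000]
step 2: m = -0.748250, f(m) = 0.475073 > 0 → root in [-1.015500, -0.748250]
step 3: m = -0.881875, f(m) = 0.200758 > 0 → root in [-1.015500, -0.881875]
step 4: m = -0.948688, f(m) = 0.076992 > 0 → root in [-1.015500, -0.948688]
Midpoint of [-1.015500, -0.948688] = -0.982094

-0.98209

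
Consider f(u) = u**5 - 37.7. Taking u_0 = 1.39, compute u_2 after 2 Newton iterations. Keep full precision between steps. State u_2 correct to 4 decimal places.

Newton update: u ← u − f(u)/f'(u).
f'(u) = 5u**4
u_0 = 1.390000: f = -32.511116, f' = 18.665052 → u_1 = 1.390000 - (-32.511116)/(18.665052) = 3.131818
u_1 = 3.131818: f = 263.588308, f' = 481.011907 → u_2 = 3.131818 - (263.588308)/(481.011907) = 2.583830

2.5838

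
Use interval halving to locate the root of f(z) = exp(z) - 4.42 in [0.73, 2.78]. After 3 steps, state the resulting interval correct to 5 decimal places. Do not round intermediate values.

[1.24250, 1.49875]

f(0.730000) = -2.344919, f(2.780000) = 11.699021 (opposite signs)
step 1: m = 1.755000, f(m) = 1.363448 > 0 → root in [0.730000, 1.755000]
step 2: m = 1.242500, f(m) = -0.955737 < 0 → root in [1.242500, 1.755000]
step 3: m = 1.498750, f(m) = 0.056090 > 0 → root in [1.242500, 1.498750]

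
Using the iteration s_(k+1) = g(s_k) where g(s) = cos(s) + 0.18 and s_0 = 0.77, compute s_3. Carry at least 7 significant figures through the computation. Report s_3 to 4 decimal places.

0.8744

s_1 = g(0.770000) = 0.897911
s_2 = g(0.897911) = 0.803245
s_3 = g(0.803245) = 0.874375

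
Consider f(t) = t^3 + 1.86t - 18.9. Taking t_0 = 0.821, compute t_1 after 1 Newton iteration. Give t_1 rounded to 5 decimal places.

f'(t) = 3t^2 + 1.86
t_0 = 0.821000: f = -16.819552, f' = 3.882123 → t_1 = 0.821000 - (-16.819552)/(3.882123) = 5.153566

5.15357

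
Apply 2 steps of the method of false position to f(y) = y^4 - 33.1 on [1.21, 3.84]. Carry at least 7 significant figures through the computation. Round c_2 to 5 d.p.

False-position update: c = (a·f(b) − b·f(a))/(f(b) − f(a)); replace the endpoint whose sign matches f(c).
f(1.210000) = -30.956411, f(3.840000) = 184.332719
step 1: c = 1.588168, f(c) = -26.738123 < 0 → new bracket [1.588168, 3.840000]
step 2: c = 1.873426, f(c) = -20.781827 < 0 → new bracket [1.873426, 3.840000]

1.87343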